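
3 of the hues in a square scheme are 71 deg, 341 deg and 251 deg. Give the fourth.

161°

A square tetradic scheme places four hues every 90°.
The full set through 71° is {71°, 161°, 251°, 341°}.
Given {71°, 251°, 341°}, the missing hue is 161°.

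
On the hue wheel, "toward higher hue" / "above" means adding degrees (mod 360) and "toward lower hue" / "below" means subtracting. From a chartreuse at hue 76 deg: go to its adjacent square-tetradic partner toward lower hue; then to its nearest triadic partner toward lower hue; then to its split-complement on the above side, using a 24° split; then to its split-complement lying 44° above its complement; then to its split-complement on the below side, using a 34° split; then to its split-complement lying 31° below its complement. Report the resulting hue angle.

−90° (square ↓): 76 − 90 = -14 → -14 + 360 = 346°
−120° (triadic ↓): 346 − 120 = 226°
+204° (split-comp 24° ↑): 226 + 204 = 430 → 430 − 360 = 70°
+224° (split-comp 44° ↑): 70 + 224 = 294°
+146° (split-comp 34° ↓): 294 + 146 = 440 → 440 − 360 = 80°
+149° (split-comp 31° ↓): 80 + 149 = 229°

229°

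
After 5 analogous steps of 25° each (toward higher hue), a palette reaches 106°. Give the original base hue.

341°

5 steps of 25° (toward higher hue) give a net shift of +125°.
Start = end − shift: 106 − 125 = -19 → -19 + 360 = 341°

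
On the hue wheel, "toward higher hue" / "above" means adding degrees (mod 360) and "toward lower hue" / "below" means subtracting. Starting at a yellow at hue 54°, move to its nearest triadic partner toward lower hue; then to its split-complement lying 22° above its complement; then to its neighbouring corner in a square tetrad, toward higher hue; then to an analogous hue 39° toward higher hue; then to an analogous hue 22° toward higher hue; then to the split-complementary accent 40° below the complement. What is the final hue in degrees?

67°

triadic ↓ −120°: 54 − 120 = -66 → -66 + 360 = 294°
split-comp 22° ↑ +202°: 294 + 202 = 496 → 496 − 360 = 136°
square ↑ +90°: 136 + 90 = 226°
analog 39° ↑ +39°: 226 + 39 = 265°
analog 22° ↑ +22°: 265 + 22 = 287°
split-comp 40° ↓ +140°: 287 + 140 = 427 → 427 − 360 = 67°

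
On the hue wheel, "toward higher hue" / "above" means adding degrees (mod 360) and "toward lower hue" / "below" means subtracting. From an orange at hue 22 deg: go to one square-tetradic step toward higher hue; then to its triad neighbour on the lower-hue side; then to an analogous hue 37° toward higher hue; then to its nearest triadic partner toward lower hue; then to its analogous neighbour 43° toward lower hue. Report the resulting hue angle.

226°

+90° (square ↑): 22 + 90 = 112°
−120° (triadic ↓): 112 − 120 = -8 → -8 + 360 = 352°
+37° (analog 37° ↑): 352 + 37 = 389 → 389 − 360 = 29°
−120° (triadic ↓): 29 − 120 = -91 → -91 + 360 = 269°
−43° (analog 43° ↓): 269 − 43 = 226°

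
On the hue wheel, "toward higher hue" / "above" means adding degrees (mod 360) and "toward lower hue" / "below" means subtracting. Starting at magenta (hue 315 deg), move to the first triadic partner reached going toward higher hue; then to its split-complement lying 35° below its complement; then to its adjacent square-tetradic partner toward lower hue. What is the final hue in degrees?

130°

315 + 120 = 435 → 435 − 360 = 75°   (triadic ↑)
75 + 145 = 220°   (split-comp 35° ↓)
220 − 90 = 130°   (square ↓)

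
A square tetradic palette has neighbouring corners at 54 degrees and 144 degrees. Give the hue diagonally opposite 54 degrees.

234°

A square tetradic scheme places four hues 90° apart; opposite corners are 180° apart.
54 + 180 = 234°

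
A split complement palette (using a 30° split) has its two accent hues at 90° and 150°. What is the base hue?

The accents sit 30° either side of the complement, so the complement is their short-arc midpoint on the wheel.
Short-arc midpoint of 90° and 150°: 120°.
Base is 180° from the complement: 120 − 180 = -60 → -60 + 360 = 300°

300°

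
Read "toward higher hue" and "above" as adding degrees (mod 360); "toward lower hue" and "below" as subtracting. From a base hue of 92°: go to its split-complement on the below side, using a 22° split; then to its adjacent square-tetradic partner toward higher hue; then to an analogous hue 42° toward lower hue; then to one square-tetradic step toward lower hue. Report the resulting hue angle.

split-comp 22° ↓ +158°: 92 + 158 = 250°
square ↑ +90°: 250 + 90 = 340°
analog 42° ↓ −42°: 340 − 42 = 298°
square ↓ −90°: 298 − 90 = 208°

208°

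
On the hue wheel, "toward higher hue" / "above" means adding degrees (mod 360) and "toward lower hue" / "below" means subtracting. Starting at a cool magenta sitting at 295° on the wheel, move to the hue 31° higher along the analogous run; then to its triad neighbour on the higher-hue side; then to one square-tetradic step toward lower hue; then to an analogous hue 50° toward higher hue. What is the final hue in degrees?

46°

295 + 31 = 326°   (analog 31° ↑)
326 + 120 = 446 → 446 − 360 = 86°   (triadic ↑)
86 − 90 = -4 → -4 + 360 = 356°   (square ↓)
356 + 50 = 406 → 406 − 360 = 46°   (analog 50° ↑)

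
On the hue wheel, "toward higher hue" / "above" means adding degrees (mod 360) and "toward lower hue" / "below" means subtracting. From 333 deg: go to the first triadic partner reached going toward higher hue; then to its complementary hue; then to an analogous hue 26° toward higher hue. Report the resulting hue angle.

299°

333 + 120 = 453 → 453 − 360 = 93°   (triadic ↑)
93 + 180 = 273°   (complement)
273 + 26 = 299°   (analog 26° ↑)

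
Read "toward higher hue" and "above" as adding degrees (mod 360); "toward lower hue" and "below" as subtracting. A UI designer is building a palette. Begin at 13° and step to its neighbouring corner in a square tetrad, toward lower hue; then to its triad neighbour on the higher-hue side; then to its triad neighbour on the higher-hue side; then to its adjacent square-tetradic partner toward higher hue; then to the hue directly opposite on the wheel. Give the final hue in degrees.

square ↓ −90°: 13 − 90 = -77 → -77 + 360 = 283°
triadic ↑ +120°: 283 + 120 = 403 → 403 − 360 = 43°
triadic ↑ +120°: 43 + 120 = 163°
square ↑ +90°: 163 + 90 = 253°
complement +180°: 253 + 180 = 433 → 433 − 360 = 73°

73°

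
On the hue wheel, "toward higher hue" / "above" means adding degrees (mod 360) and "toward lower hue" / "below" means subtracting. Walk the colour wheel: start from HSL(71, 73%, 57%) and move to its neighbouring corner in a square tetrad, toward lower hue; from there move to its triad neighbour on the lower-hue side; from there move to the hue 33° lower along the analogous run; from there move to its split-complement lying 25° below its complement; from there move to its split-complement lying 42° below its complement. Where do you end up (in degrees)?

71 − 90 = -19 → -19 + 360 = 341°   (square ↓)
341 − 120 = 221°   (triadic ↓)
221 − 33 = 188°   (analog 33° ↓)
188 + 155 = 343°   (split-comp 25° ↓)
343 + 138 = 481 → 481 − 360 = 121°   (split-comp 42° ↓)

121°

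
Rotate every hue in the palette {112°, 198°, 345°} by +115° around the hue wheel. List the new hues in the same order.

227°, 313°, 100°

112 + 115 = 227°
198 + 115 = 313°
345 + 115 = 460 → 460 − 360 = 100°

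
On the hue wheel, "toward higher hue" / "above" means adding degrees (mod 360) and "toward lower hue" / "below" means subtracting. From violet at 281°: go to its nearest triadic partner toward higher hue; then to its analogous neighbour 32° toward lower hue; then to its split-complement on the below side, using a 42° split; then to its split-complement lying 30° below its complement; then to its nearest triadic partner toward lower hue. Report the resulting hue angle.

177°

+120° (triadic ↑): 281 + 120 = 401 → 401 − 360 = 41°
−32° (analog 32° ↓): 41 − 32 = 9°
+138° (split-comp 42° ↓): 9 + 138 = 147°
+150° (split-comp 30° ↓): 147 + 150 = 297°
−120° (triadic ↓): 297 − 120 = 177°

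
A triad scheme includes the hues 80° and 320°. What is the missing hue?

200°

A triad places three hues 120° apart.
The full set through 80° is {80°, 200°, 320°}.
Given {80°, 320°}, the missing hue is 200°.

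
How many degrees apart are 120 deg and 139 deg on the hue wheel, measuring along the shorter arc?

19°

|120 − 139| = 19.
19 ≤ 180, so the shorter arc is 19°.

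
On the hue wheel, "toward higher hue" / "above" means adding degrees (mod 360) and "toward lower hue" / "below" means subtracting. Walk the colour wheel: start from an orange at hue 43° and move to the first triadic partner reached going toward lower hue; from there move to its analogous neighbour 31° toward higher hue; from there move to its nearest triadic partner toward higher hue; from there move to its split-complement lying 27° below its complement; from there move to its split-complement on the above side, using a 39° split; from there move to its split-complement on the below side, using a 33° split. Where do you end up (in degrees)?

233°

−120° (triadic ↓): 43 − 120 = -77 → -77 + 360 = 283°
+31° (analog 31° ↑): 283 + 31 = 314°
+120° (triadic ↑): 314 + 120 = 434 → 434 − 360 = 74°
+153° (split-comp 27° ↓): 74 + 153 = 227°
+219° (split-comp 39° ↑): 227 + 219 = 446 → 446 − 360 = 86°
+147° (split-comp 33° ↓): 86 + 147 = 233°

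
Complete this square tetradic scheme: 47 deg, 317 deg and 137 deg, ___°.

227°

A square tetradic scheme places four hues every 90°.
The full set through 47° is {47°, 137°, 227°, 317°}.
Given {47°, 137°, 317°}, the missing hue is 227°.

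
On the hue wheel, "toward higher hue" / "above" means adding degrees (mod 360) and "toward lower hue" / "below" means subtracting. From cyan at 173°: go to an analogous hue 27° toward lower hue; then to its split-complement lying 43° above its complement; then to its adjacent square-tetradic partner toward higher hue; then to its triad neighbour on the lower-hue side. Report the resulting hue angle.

339°

173 − 27 = 146°   (analog 27° ↓)
146 + 223 = 369 → 369 − 360 = 9°   (split-comp 43° ↑)
9 + 90 = 99°   (square ↑)
99 − 120 = -21 → -21 + 360 = 339°   (triadic ↓)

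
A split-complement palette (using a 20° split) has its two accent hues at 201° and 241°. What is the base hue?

The accents sit 20° either side of the complement, so the complement is their short-arc midpoint on the wheel.
Short-arc midpoint of 201° and 241°: 221°.
Base is 180° from the complement: 221 − 180 = 41°

41°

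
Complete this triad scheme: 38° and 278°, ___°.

158°

A triad places three hues 120° apart.
The full set through 38° is {38°, 158°, 278°}.
Given {38°, 278°}, the missing hue is 158°.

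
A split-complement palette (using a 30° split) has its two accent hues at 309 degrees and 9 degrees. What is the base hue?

The accents sit 30° either side of the complement, so the complement is their short-arc midpoint on the wheel.
Short-arc midpoint of 309° and 9°: 339°.
Base is 180° from the complement: 339 − 180 = 159°

159°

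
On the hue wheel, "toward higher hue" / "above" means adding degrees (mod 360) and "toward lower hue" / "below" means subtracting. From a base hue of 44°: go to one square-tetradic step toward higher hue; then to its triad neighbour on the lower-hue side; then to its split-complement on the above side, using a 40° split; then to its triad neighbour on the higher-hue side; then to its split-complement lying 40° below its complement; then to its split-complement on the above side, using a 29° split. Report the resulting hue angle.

343°

square ↑ +90°: 44 + 90 = 134°
triadic ↓ −120°: 134 − 120 = 14°
split-comp 40° ↑ +220°: 14 + 220 = 234°
triadic ↑ +120°: 234 + 120 = 354°
split-comp 40° ↓ +140°: 354 + 140 = 494 → 494 − 360 = 134°
split-comp 29° ↑ +209°: 134 + 209 = 343°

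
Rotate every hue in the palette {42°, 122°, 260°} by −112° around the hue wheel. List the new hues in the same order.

290°, 10°, 148°

42 − 112 = -70 → -70 + 360 = 290°
122 − 112 = 10°
260 − 112 = 148°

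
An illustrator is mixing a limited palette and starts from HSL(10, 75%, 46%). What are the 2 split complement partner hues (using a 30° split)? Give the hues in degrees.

Complement of 10°: 10 + 180 = 190°
190 − 30 = 160°
190 + 30 = 220°

160° and 220°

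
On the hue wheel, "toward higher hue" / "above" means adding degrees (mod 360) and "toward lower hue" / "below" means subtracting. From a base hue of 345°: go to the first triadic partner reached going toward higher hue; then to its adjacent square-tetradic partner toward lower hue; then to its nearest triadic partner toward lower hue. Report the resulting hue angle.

345 + 120 = 465 → 465 − 360 = 105°   (triadic ↑)
105 − 90 = 15°   (square ↓)
15 − 120 = -105 → -105 + 360 = 255°   (triadic ↓)

255°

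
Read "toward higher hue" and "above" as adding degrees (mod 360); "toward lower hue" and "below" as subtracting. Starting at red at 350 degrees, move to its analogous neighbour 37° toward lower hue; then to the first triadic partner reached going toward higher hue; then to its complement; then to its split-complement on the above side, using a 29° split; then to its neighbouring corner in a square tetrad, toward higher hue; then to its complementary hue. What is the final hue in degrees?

12°

350 − 37 = 313°   (analog 37° ↓)
313 + 120 = 433 → 433 − 360 = 73°   (triadic ↑)
73 + 180 = 253°   (complement)
253 + 209 = 462 → 462 − 360 = 102°   (split-comp 29° ↑)
102 + 90 = 192°   (square ↑)
192 + 180 = 372 → 372 − 360 = 12°   (complement)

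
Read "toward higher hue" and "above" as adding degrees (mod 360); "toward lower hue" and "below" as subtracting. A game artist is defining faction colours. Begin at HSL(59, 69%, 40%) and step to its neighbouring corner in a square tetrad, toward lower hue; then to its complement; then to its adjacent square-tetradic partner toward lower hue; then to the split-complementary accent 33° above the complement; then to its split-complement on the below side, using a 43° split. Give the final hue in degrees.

49°

−90° (square ↓): 59 − 90 = -31 → -31 + 360 = 329°
+180° (complement): 329 + 180 = 509 → 509 − 360 = 149°
−90° (square ↓): 149 − 90 = 59°
+213° (split-comp 33° ↑): 59 + 213 = 272°
+137° (split-comp 43° ↓): 272 + 137 = 409 → 409 − 360 = 49°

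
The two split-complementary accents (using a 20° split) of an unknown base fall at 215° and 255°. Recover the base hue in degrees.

The accents sit 20° either side of the complement, so the complement is their short-arc midpoint on the wheel.
Short-arc midpoint of 215° and 255°: 235°.
Base is 180° from the complement: 235 − 180 = 55°

55°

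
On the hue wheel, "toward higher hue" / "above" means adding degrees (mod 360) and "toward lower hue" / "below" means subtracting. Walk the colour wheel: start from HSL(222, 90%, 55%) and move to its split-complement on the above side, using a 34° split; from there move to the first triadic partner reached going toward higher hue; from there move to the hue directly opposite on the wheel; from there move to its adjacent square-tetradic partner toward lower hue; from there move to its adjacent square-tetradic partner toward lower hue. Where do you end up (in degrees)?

196°

+214° (split-comp 34° ↑): 222 + 214 = 436 → 436 − 360 = 76°
+120° (triadic ↑): 76 + 120 = 196°
+180° (complement): 196 + 180 = 376 → 376 − 360 = 16°
−90° (square ↓): 16 − 90 = -74 → -74 + 360 = 286°
−90° (square ↓): 286 − 90 = 196°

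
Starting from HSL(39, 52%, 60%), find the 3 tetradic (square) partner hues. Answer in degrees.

129°, 219°, 309°

A square tetradic scheme places four hues every 90°.
39 + 90 = 129°
39 + 180 = 219°
39 + 270 = 309°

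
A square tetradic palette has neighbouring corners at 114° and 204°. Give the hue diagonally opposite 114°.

294°

A square tetradic scheme places four hues 90° apart; opposite corners are 180° apart.
114 + 180 = 294°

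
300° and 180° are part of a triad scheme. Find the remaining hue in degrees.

60°

A triad places three hues 120° apart.
The full set through 180° is {60°, 180°, 300°}.
Given {180°, 300°}, the missing hue is 60°.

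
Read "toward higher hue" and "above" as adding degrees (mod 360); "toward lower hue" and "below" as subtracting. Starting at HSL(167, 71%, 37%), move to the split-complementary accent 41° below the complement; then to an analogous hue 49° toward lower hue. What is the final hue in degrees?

split-comp 41° ↓ +139°: 167 + 139 = 306°
analog 49° ↓ −49°: 306 − 49 = 257°

257°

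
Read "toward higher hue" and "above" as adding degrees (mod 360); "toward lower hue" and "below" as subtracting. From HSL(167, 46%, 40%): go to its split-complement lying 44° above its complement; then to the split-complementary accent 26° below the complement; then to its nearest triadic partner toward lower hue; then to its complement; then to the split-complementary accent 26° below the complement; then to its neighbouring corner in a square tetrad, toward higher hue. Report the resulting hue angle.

129°

+224° (split-comp 44° ↑): 167 + 224 = 391 → 391 − 360 = 31°
+154° (split-comp 26° ↓): 31 + 154 = 185°
−120° (triadic ↓): 185 − 120 = 65°
+180° (complement): 65 + 180 = 245°
+154° (split-comp 26° ↓): 245 + 154 = 399 → 399 − 360 = 39°
+90° (square ↑): 39 + 90 = 129°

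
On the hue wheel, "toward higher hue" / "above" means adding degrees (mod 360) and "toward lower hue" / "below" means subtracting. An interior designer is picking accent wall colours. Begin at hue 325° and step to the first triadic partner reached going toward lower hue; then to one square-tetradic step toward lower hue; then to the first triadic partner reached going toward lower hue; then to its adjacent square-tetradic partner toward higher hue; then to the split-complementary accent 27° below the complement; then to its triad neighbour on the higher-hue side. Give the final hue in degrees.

−120° (triadic ↓): 325 − 120 = 205°
−90° (square ↓): 205 − 90 = 115°
−120° (triadic ↓): 115 − 120 = -5 → -5 + 360 = 355°
+90° (square ↑): 355 + 90 = 445 → 445 − 360 = 85°
+153° (split-comp 27° ↓): 85 + 153 = 238°
+120° (triadic ↑): 238 + 120 = 358°

358°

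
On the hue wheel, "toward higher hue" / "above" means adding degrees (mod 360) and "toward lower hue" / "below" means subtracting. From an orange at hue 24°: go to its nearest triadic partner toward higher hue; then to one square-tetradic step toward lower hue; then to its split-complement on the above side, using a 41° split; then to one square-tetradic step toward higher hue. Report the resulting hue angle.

5°

24 + 120 = 144°   (triadic ↑)
144 − 90 = 54°   (square ↓)
54 + 221 = 275°   (split-comp 41° ↑)
275 + 90 = 365 → 365 − 360 = 5°   (square ↑)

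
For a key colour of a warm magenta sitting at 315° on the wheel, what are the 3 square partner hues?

A square tetradic scheme places four hues every 90°.
315 + 90 = 405 → 405 − 360 = 45°
315 + 180 = 495 → 495 − 360 = 135°
315 + 270 = 585 → 585 − 360 = 225°

45°, 135° and 225°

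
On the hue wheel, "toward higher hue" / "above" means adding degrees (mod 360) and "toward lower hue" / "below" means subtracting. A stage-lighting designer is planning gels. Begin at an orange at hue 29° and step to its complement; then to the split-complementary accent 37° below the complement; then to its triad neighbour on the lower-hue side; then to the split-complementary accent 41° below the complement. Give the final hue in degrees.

29 + 180 = 209°   (complement)
209 + 143 = 352°   (split-comp 37° ↓)
352 − 120 = 232°   (triadic ↓)
232 + 139 = 371 → 371 − 360 = 11°   (split-comp 41° ↓)

11°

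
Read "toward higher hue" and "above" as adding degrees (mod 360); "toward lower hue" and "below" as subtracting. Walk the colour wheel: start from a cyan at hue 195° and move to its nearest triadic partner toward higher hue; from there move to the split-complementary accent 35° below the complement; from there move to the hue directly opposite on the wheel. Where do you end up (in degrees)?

195 + 120 = 315°   (triadic ↑)
315 + 145 = 460 → 460 − 360 = 100°   (split-comp 35° ↓)
100 + 180 = 280°   (complement)

280°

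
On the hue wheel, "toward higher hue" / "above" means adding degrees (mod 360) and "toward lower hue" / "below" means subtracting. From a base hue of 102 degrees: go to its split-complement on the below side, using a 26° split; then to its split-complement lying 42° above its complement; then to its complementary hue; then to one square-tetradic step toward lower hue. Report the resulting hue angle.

208°

102 + 154 = 256°   (split-comp 26° ↓)
256 + 222 = 478 → 478 − 360 = 118°   (split-comp 42° ↑)
118 + 180 = 298°   (complement)
298 − 90 = 208°   (square ↓)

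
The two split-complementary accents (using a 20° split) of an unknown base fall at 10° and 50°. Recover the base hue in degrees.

The accents sit 20° either side of the complement, so the complement is their short-arc midpoint on the wheel.
Short-arc midpoint of 10° and 50°: 30°.
Base is 180° from the complement: 30 − 180 = -150 → -150 + 360 = 210°

210°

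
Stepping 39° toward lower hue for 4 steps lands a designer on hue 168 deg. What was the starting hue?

324°

4 steps of 39° (toward lower hue) give a net shift of −156°.
Start = end − shift: 168 + 156 = 324°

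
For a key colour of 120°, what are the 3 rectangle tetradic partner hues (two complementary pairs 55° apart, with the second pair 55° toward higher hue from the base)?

175°, 300°, 355°

A rectangular tetradic uses two complementary pairs 55° apart: offsets 0°, 55°, 180°, 235°.
120 + 55 = 175°
120 + 180 = 300°
120 + 235 = 355°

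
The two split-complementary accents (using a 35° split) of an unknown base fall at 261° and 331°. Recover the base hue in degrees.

The accents sit 35° either side of the complement, so the complement is their short-arc midpoint on the wheel.
Short-arc midpoint of 261° and 331°: 296°.
Base is 180° from the complement: 296 − 180 = 116°

116°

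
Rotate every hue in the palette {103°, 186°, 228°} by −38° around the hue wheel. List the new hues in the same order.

103 − 38 = 65°
186 − 38 = 148°
228 − 38 = 190°

65°, 148°, 190°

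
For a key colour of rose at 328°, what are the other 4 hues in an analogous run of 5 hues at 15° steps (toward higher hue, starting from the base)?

343°, 358°, 13°, and 28°

Analogous hues sit every 15° along the wheel.
328 + 15 = 343°
328 + 30 = 358°
328 + 45 = 373 → 373 − 360 = 13°
328 + 60 = 388 → 388 − 360 = 28°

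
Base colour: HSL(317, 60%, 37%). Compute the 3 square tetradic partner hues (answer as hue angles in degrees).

A square tetradic scheme places four hues every 90°.
317 + 90 = 407 → 407 − 360 = 47°
317 + 180 = 497 → 497 − 360 = 137°
317 + 270 = 587 → 587 − 360 = 227°

47°, 137° and 227°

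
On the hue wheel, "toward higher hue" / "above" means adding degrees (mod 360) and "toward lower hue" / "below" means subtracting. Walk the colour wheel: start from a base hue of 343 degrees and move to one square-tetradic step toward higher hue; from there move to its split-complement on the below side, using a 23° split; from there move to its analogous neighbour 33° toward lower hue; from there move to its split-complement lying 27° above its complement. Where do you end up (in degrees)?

343 + 90 = 433 → 433 − 360 = 73°   (square ↑)
73 + 157 = 230°   (split-comp 23° ↓)
230 − 33 = 197°   (analog 33° ↓)
197 + 207 = 404 → 404 − 360 = 44°   (split-comp 27° ↑)

44°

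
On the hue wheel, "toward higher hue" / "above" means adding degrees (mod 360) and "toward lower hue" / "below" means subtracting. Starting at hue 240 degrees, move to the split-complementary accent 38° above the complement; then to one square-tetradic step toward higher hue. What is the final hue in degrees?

188°

+218° (split-comp 38° ↑): 240 + 218 = 458 → 458 − 360 = 98°
+90° (square ↑): 98 + 90 = 188°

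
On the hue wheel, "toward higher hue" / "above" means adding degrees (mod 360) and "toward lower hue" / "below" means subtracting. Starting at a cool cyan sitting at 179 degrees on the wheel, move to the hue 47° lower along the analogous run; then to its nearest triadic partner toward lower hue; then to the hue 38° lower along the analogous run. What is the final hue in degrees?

334°

analog 47° ↓ −47°: 179 − 47 = 132°
triadic ↓ −120°: 132 − 120 = 12°
analog 38° ↓ −38°: 12 − 38 = -26 → -26 + 360 = 334°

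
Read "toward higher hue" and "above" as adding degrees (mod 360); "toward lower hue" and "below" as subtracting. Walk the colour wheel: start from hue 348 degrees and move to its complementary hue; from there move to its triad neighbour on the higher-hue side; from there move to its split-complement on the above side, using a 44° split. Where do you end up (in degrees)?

152°

+180° (complement): 348 + 180 = 528 → 528 − 360 = 168°
+120° (triadic ↑): 168 + 120 = 288°
+224° (split-comp 44° ↑): 288 + 224 = 512 → 512 − 360 = 152°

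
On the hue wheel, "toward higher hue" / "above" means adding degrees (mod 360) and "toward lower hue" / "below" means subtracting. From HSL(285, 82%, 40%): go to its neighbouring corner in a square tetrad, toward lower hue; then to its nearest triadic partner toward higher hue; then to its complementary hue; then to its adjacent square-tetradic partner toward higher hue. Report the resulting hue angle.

285 − 90 = 195°   (square ↓)
195 + 120 = 315°   (triadic ↑)
315 + 180 = 495 → 495 − 360 = 135°   (complement)
135 + 90 = 225°   (square ↑)

225°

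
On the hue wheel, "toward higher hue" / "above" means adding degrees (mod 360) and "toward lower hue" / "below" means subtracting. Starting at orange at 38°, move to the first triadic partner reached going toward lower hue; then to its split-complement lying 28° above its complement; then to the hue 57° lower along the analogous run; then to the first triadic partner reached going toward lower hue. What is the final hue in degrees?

309°

−120° (triadic ↓): 38 − 120 = -82 → -82 + 360 = 278°
+208° (split-comp 28° ↑): 278 + 208 = 486 → 486 − 360 = 126°
−57° (analog 57° ↓): 126 − 57 = 69°
−120° (triadic ↓): 69 − 120 = -51 → -51 + 360 = 309°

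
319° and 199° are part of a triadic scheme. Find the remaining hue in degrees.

79°

A triad places three hues 120° apart.
The full set through 199° is {79°, 199°, 319°}.
Given {199°, 319°}, the missing hue is 79°.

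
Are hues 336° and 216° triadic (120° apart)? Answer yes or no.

yes

Angular distance: |336 − 216| = 120 = 120°.
Triadic (120° apart) requires 120°.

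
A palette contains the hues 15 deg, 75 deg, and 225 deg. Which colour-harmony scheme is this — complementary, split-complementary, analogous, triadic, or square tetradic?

Sort the hues: 15°, 75°, 225°.
Successive gaps around the wheel: 60°, 150°, 150°.
Two 150° gaps and one 60° gap — a base hue opposite a pair of accents 30° either side of its complement — is the split-complementary pattern.

split-complementary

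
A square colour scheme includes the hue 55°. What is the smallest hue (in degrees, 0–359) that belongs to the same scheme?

A square tetradic scheme places four hues every 90°.
The full set through 55° is {55°, 145°, 235°, 325°}.

55°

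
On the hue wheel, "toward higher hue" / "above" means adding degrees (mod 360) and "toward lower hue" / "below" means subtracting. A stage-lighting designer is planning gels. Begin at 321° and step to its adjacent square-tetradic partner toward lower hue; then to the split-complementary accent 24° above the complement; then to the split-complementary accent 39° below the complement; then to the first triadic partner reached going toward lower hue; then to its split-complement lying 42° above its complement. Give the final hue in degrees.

square ↓ −90°: 321 − 90 = 231°
split-comp 24° ↑ +204°: 231 + 204 = 435 → 435 − 360 = 75°
split-comp 39° ↓ +141°: 75 + 141 = 216°
triadic ↓ −120°: 216 − 120 = 96°
split-comp 42° ↑ +222°: 96 + 222 = 318°

318°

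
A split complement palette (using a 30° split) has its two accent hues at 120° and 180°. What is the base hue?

330°

The accents sit 30° either side of the complement, so the complement is their short-arc midpoint on the wheel.
Short-arc midpoint of 120° and 180°: 150°.
Base is 180° from the complement: 150 − 180 = -30 → -30 + 360 = 330°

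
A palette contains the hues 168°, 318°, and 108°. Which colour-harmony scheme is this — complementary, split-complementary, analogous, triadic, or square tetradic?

Sort the hues: 108°, 168°, 318°.
Successive gaps around the wheel: 60°, 150°, 150°.
Two 150° gaps and one 60° gap — a base hue opposite a pair of accents 30° either side of its complement — is the split-complementary pattern.

split-complementary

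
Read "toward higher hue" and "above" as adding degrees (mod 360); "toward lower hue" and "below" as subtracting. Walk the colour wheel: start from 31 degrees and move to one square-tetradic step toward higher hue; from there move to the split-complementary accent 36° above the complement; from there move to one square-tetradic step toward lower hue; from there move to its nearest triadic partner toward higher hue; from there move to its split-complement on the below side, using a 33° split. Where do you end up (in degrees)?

square ↑ +90°: 31 + 90 = 121°
split-comp 36° ↑ +216°: 121 + 216 = 337°
square ↓ −90°: 337 − 90 = 247°
triadic ↑ +120°: 247 + 120 = 367 → 367 − 360 = 7°
split-comp 33° ↓ +147°: 7 + 147 = 154°

154°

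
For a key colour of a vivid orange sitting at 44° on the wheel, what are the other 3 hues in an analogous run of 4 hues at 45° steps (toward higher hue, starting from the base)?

89°, 134°, and 179°

Analogous hues sit every 45° along the wheel.
44 + 45 = 89°
44 + 90 = 134°
44 + 135 = 179°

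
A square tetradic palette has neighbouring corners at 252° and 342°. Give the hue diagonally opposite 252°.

A square tetradic scheme places four hues 90° apart; opposite corners are 180° apart.
252 + 180 = 432 → 432 − 360 = 72°

72°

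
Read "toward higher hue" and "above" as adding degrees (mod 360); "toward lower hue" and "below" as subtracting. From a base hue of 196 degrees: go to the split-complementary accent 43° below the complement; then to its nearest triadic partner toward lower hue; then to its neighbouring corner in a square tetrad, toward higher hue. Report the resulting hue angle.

303°

+137° (split-comp 43° ↓): 196 + 137 = 333°
−120° (triadic ↓): 333 − 120 = 213°
+90° (square ↑): 213 + 90 = 303°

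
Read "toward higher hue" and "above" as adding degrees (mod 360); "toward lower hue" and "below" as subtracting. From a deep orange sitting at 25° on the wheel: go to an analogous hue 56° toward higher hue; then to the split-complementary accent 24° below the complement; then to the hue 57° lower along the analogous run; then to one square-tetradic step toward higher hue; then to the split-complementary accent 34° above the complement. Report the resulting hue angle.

124°

25 + 56 = 81°   (analog 56° ↑)
81 + 156 = 237°   (split-comp 24° ↓)
237 − 57 = 180°   (analog 57° ↓)
180 + 90 = 270°   (square ↑)
270 + 214 = 484 → 484 − 360 = 124°   (split-comp 34° ↑)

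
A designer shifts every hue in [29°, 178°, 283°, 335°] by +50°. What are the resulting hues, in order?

79°, 228°, 333°, 25°

29 + 50 = 79°
178 + 50 = 228°
283 + 50 = 333°
335 + 50 = 385 → 385 − 360 = 25°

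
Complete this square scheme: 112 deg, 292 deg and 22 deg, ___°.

202°

A square tetradic scheme places four hues every 90°.
The full set through 22° is {22°, 112°, 202°, 292°}.
Given {22°, 112°, 292°}, the missing hue is 202°.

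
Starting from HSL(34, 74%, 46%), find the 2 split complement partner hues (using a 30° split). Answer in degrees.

184° and 244°

Complement of 34 degrees: 34 + 180 = 214°
214 − 30 = 184°
214 + 30 = 244°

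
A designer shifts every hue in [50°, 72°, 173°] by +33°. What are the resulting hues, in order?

50 + 33 = 83°
72 + 33 = 105°
173 + 33 = 206°

83°, 105°, 206°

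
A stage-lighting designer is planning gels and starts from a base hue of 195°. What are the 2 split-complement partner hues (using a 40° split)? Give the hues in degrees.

Split-complementary hues sit 40° either side of the complement.
Complement of 195°: 195 + 180 = 375 → 375 − 360 = 15°
15 − 40 = -25 → -25 + 360 = 335°
15 + 40 = 55°

335° and 55°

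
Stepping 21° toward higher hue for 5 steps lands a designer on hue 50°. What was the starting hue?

305°

5 steps of 21° (toward higher hue) give a net shift of +105°.
Start = end − shift: 50 − 105 = -55 → -55 + 360 = 305°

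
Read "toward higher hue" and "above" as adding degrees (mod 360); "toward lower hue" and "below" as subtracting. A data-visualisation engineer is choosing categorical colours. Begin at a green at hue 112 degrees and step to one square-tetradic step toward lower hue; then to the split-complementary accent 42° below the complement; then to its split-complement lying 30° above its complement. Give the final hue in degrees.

square ↓ −90°: 112 − 90 = 22°
split-comp 42° ↓ +138°: 22 + 138 = 160°
split-comp 30° ↑ +210°: 160 + 210 = 370 → 370 − 360 = 10°

10°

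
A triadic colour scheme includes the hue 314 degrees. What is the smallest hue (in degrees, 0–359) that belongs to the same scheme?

74°

A triad places three hues 120° apart.
The full set through 314° is {74°, 194°, 314°}.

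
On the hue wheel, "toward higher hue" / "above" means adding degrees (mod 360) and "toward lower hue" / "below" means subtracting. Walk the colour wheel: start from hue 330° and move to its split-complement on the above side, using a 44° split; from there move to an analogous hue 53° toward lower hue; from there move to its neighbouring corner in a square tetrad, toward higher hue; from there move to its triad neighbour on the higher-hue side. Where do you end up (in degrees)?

351°

330 + 224 = 554 → 554 − 360 = 194°   (split-comp 44° ↑)
194 − 53 = 141°   (analog 53° ↓)
141 + 90 = 231°   (square ↑)
231 + 120 = 351°   (triadic ↑)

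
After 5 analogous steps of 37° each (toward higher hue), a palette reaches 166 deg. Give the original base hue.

5 steps of 37° (toward higher hue) give a net shift of +185°.
Start = end − shift: 166 − 185 = -19 → -19 + 360 = 341°

341°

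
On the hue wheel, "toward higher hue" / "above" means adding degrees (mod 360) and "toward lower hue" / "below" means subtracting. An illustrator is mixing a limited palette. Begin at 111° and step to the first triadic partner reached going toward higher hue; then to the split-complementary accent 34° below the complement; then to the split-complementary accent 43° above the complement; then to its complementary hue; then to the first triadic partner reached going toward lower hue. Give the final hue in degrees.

triadic ↑ +120°: 111 + 120 = 231°
split-comp 34° ↓ +146°: 231 + 146 = 377 → 377 − 360 = 17°
split-comp 43° ↑ +223°: 17 + 223 = 240°
complement +180°: 240 + 180 = 420 → 420 − 360 = 60°
triadic ↓ −120°: 60 − 120 = -60 → -60 + 360 = 300°

300°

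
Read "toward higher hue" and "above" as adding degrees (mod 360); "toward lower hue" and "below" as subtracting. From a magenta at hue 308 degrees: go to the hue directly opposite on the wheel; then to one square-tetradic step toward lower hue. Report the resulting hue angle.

38°

+180° (complement): 308 + 180 = 488 → 488 − 360 = 128°
−90° (square ↓): 128 − 90 = 38°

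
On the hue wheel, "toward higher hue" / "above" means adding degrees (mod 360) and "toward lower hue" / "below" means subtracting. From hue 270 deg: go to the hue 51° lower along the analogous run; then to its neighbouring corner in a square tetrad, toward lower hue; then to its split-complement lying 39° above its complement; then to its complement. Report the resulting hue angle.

168°

−51° (analog 51° ↓): 270 − 51 = 219°
−90° (square ↓): 219 − 90 = 129°
+219° (split-comp 39° ↑): 129 + 219 = 348°
+180° (complement): 348 + 180 = 528 → 528 − 360 = 168°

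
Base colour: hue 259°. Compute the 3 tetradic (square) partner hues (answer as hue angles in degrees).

A square tetradic scheme places four hues every 90°.
259 + 90 = 349°
259 + 180 = 439 → 439 − 360 = 79°
259 + 270 = 529 → 529 − 360 = 169°

349°, 79°, 169°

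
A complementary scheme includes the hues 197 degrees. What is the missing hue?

The complement sits 180° across the wheel.
The full set through 197° is {17°, 197°}.
Given {197°}, the missing hue is 17°.

17°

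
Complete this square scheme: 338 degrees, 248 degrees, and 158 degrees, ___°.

68°

A square tetradic scheme places four hues every 90°.
The full set through 158° is {68°, 158°, 248°, 338°}.
Given {158°, 248°, 338°}, the missing hue is 68°.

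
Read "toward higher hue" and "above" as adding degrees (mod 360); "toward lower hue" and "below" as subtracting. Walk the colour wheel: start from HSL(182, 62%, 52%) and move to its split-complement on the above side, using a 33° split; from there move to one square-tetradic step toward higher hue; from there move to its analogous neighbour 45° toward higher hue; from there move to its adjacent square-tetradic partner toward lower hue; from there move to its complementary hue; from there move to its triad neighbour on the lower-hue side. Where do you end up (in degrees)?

140°

182 + 213 = 395 → 395 − 360 = 35°   (split-comp 33° ↑)
35 + 90 = 125°   (square ↑)
125 + 45 = 170°   (analog 45° ↑)
170 − 90 = 80°   (square ↓)
80 + 180 = 260°   (complement)
260 − 120 = 140°   (triadic ↓)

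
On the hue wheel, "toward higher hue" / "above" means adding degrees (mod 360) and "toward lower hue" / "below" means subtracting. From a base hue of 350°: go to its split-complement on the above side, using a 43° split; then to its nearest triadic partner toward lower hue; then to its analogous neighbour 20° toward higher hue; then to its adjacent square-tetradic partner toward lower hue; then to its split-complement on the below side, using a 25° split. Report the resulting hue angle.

+223° (split-comp 43° ↑): 350 + 223 = 573 → 573 − 360 = 213°
−120° (triadic ↓): 213 − 120 = 93°
+20° (analog 20° ↑): 93 + 20 = 113°
−90° (square ↓): 113 − 90 = 23°
+155° (split-comp 25° ↓): 23 + 155 = 178°

178°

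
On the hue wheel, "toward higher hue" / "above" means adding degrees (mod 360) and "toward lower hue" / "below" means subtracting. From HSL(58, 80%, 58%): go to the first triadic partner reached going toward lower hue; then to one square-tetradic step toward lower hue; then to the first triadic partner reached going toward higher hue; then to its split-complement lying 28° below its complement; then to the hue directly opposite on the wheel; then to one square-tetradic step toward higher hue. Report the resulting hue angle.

30°

triadic ↓ −120°: 58 − 120 = -62 → -62 + 360 = 298°
square ↓ −90°: 298 − 90 = 208°
triadic ↑ +120°: 208 + 120 = 328°
split-comp 28° ↓ +152°: 328 + 152 = 480 → 480 − 360 = 120°
complement +180°: 120 + 180 = 300°
square ↑ +90°: 300 + 90 = 390 → 390 − 360 = 30°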